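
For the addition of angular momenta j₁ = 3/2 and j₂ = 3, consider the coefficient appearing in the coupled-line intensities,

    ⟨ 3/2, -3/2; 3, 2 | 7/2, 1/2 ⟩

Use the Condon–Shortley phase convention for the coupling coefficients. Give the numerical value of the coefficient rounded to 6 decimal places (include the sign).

j₁+j₂−J=1  J+j₁−j₂=2  J−j₁+j₂=5  j₁+j₂+J+1=9
(j₁±m₁, j₂±m₂, J±M) = (0,3,5,1,4,3)
P² = 3840/7
sum k=1..1:
  [1] −1/48 = -1/48
S = -1/48
C² = P²·S² = 5/21 ; C = -0.487950

-0.487950  (= −√(5/21))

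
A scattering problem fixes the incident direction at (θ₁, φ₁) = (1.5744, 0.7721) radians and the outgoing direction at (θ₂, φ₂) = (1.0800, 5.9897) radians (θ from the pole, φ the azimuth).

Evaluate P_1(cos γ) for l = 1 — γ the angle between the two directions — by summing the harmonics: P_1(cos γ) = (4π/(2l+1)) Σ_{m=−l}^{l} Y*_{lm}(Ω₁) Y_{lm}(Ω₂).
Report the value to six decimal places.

Summing Y*_{l m}(θ₁,φ₁)·Y_{l m}(θ₂,φ₂) over m ∈ [−1, 1]; prefactor 4π/(2·1+1) = 4.188790:
  m=-1: (0.24753 + 0.24103j) × (0.29168 + 0.08815j) = 0.05095 + 0.09212j  (running Σ = 0.05095 + 0.09212j)
  m=0: (-0.00176 + 0.00000j) × (0.23029 + 0.00000j) = -0.00041 + 0.00000j  (running Σ = 0.05055 + 0.09212j)
  m=1: (-0.24753 + 0.24103j) × (-0.29168 + 0.08815j) = 0.05095 - 0.09212j  (running Σ = 0.10150 + 0.00000j)
Σ over m = 0.10150 + 0.00000j; ×(4π/3) → 0.42516 + 0.00000j. Real part: 0.425159

0.425159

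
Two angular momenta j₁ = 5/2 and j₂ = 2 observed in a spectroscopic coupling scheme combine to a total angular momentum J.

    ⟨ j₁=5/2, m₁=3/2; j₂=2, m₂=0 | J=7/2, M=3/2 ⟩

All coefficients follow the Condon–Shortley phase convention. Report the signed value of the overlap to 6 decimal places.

+0.534522

triangle: 1!*4!*3!/9! = 144/362880
(j±m)!: 4!*1!*2!*2!*5!*2! = 23040
prefactor² = (2J+1)*Δ*N² = 512/7
  k=0: +1/(0!*1!*1!*2!*3!*1!) = 1/12
  k=1: −1/(1!*0!*0!*1!*4!*2!) = -1/48
Σ = 1/16  ⇒  CG² = 512/7*(1/16)² = 2/7
CG = +√(2/7) = +0.534522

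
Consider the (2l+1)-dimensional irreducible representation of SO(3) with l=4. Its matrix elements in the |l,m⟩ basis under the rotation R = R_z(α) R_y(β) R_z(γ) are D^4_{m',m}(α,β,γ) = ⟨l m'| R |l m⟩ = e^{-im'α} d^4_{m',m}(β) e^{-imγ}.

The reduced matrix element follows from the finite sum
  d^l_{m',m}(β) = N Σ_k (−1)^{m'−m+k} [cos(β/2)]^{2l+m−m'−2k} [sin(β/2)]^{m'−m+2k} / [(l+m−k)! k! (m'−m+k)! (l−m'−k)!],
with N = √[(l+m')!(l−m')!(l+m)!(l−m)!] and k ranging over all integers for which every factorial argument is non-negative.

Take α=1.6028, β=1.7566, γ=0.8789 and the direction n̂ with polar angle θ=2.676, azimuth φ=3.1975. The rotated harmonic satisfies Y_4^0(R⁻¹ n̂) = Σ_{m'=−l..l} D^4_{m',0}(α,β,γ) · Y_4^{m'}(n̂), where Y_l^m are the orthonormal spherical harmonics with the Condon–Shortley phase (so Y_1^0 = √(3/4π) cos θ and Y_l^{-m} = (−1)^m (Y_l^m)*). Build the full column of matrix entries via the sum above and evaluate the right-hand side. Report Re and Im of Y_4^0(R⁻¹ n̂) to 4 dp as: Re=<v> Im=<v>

Re=0.2437 Im=0.0000

Need the full column D^4_{m',0} for m'=−4..4 at α=1.6028, β=1.7566, γ=0.8789.
cos(β/2)=0.638460, sin(β/2)=0.769655
d^4_{-4,0}: single k=4 term ⇒ +0.487830;  D = +0.483838+0.062279i
d^4_{-3,0}: k∈[3..4] ⇒ +0.572297 -0.831659 = -0.259362;  D = -0.024863+0.258167i
d^4_{-2,0}: k∈[2..4] ⇒ +0.380642 -1.475060 +0.803831 = -0.290587;  D = +0.289992+0.018587i
d^4_{-1,0}: k∈[1..4] ⇒ +0.148850 -1.297848 +1.886026 -0.456794 = +0.280234;  D = -0.008967+0.280090i
d^4_{0,0}: k∈[0..4] ⇒ +0.027610 -0.641972 +2.099047 -1.355699 +0.123131 = +0.252117;  D = +0.252117+0.000000i
d^4_{1,0}: k∈[0..3] ⇒ -0.148850 +1.297848 -1.886026 +0.456794 = -0.280234;  D = +0.008967+0.280090i
d^4_{2,0}: k∈[0..2] ⇒ +0.380642 -1.475060 +0.803831 = -0.290587;  D = +0.289992-0.018587i
d^4_{3,0}: k∈[0..1] ⇒ -0.572297 +0.831659 = +0.259362;  D = +0.024863+0.258167i
d^4_{4,0}: single k=0 term ⇒ +0.487830;  D = +0.483838-0.062279i
Y_4^{m'}(θ=2.676,φ=3.1975) and Σ D·Y over m':
  (+0.4838+0.0623i)·(+0.0175-0.0040i)  (-0.0249+0.2582i)·(+0.0998-0.0169i)  (+0.2900+0.0186i)·(+0.3075-0.0345i)  (-0.0090+0.2801i)·(+0.4906-0.0275i)  (+0.2521+0.0000i)·(+0.1438+0.0000i)  (+0.0090+0.2801i)·(-0.4906-0.0275i)  (+0.2900-0.0186i)·(+0.3075+0.0345i)  (+0.0249+0.2582i)·(-0.0998-0.0169i)  (+0.4838-0.0623i)·(+0.0175+0.0040i)
Y_4^0(R⁻¹ n̂) = +0.243688+0.000000i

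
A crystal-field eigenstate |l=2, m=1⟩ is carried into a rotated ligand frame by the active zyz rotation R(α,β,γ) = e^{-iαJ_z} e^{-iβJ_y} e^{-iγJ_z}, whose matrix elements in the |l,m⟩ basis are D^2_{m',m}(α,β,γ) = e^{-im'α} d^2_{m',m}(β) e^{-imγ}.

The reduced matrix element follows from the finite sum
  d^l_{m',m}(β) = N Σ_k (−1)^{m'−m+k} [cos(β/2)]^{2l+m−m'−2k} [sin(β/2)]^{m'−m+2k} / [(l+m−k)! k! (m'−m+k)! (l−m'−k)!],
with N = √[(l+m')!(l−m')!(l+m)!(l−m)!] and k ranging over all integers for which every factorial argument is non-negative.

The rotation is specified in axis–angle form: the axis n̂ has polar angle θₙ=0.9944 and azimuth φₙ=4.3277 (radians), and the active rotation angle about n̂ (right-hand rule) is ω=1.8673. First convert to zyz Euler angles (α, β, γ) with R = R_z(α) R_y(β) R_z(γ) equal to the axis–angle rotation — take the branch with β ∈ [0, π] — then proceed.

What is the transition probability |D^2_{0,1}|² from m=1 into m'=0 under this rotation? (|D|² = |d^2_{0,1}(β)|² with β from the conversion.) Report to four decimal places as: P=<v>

Axis–angle → zyz. n̂ = (sinθₙcosφₙ, sinθₙsinφₙ, cosθₙ) = (-0.314639, -0.777155, +0.545006), ω = 1.8673.
R = I cosω + sinω [n̂]ₓ + (1−cosω) n̂n̂ᵀ gives
  R = [-0.164255, -0.205256, -0.964826; +0.837192, +0.488259, -0.246398; +0.521660, -0.848217, +0.091640]
β = atan2(√(R₁₃²+R₂₃²), R₃₃) = 1.479028; α = atan2(R₂₃, R₁₃) mod 2π = 3.391629; γ = atan2(R₃₂, −R₃₁) mod 2π = 4.161007
First d^2_{0,1}(β=1.4790), then the phase factors e^{-i(0)α} and e^{-i(1)γ}:
c=cos(1.479028/2)=0.738796, s=sin(1.479028/2)=0.673929; N=√[2·2·6·1]=4.898979
k: max(0,(1)−(0))=1 … min(2+(1),2−(0))=2
  k=1: (−1)^0·4.8990/(2)·0.7388^3·0.6739^1 = +0.665677
  k=2: (−1)^1·4.8990/(2)·0.7388^1·0.6739^3 = -0.553914
d^2_{0,1}(1.4790) = +0.665677 -0.553914 = +0.111763
|D^2_{0,1}|² = |d^2_{0,1}(β)|² = (+0.111763)² = 0.012491 (the z-rotation phases have unit modulus)

P=0.0125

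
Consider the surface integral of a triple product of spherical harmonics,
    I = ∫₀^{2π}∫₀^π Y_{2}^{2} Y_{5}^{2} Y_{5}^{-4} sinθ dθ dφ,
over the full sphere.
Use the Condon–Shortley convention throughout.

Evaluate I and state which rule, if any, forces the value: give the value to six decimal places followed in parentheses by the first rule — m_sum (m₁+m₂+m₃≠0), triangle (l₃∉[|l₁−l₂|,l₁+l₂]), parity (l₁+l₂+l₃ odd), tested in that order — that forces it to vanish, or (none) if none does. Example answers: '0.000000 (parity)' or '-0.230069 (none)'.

-0.137240 (none)

m-sum 0 ✓  L=12 even ✓  3≤5≤7 ✓
Π(2lᵢ+1) = 5×11×11 = 605
triangle coeff Δ(2,5,5) = 1/38610
Σ_t [0,2]: t=0:+1/2880 t=1:−1/576 t=2:+1/2880 = -1/960
(3j)²=10/429 [(2 5 5; 0 0 0)], sign=+1
Σ_t [0,0]: t=0:+1/20160 = 1/20160
(3j)²=12/715 [(2 5 5; 2 2 -4)], sign=-1
⇒ 4πI² = 40/169
I = (-1)√(40/169/(4π)) = -0.13724032
No selection rule forces the value: the integral is nonzero (none).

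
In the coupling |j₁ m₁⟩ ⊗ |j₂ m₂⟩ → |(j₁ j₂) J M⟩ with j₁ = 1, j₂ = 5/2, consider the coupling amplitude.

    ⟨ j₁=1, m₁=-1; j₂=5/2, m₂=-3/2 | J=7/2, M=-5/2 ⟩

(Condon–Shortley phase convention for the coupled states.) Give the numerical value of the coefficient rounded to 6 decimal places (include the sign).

√[8·0!2!5!/8! · 0!2!1!4!1!6!] = √(11520/7)
  +(−1)^0/∏(0,0,2,1,0,4)! = 1/48  (running 1/48)
⟨..|..⟩ = √(11520/7)·(1/48) = +0.845154

+√(5/7) = +0.845154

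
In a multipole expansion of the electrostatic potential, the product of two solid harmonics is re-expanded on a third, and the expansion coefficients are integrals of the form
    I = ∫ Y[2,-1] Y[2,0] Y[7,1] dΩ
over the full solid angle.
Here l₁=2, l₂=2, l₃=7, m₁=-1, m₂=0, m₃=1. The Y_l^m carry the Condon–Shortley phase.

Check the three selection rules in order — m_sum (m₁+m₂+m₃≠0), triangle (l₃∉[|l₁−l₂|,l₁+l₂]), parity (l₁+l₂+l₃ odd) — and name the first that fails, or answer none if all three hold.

triangle

Σmᵢ = 0  ✓
l₃∈[|l₁−l₂|,l₁+l₂]=[0,4] required, l₃=7 fails  ✗
Σlᵢ = 11 ⇒ odd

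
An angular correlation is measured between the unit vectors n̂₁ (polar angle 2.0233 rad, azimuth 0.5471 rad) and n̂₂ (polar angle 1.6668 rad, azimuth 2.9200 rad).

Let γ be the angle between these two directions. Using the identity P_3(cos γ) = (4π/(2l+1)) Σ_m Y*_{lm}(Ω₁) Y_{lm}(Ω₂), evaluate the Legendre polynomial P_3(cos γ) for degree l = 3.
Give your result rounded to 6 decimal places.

Expand P_3 via completeness: Σ_{m} conj(Y_{3,m}) at Ω₁ times Y_{3,m} at Ω₂ —
  [-3]  conj(Y_{3,-3})(Ω₁) = -0.021380+0.302749i ; Y_{3,-3}(Ω₂) = -0.323862-0.253840i ; Δ = +0.083774-0.092622i
  [-2]  conj(Y_{3,-2})(Ω₁) = -0.165802-0.321139i ; Y_{3,-2}(Ω₂) = -0.087686-0.041623i ; Δ = +0.001172+0.035061i
  [-1]  conj(Y_{3,-1})(Ω₁) = -0.010972-0.006683i ; Y_{3,-1}(Ω₂) = +0.299408+0.067454i ; Δ = -0.002834-0.002741i
  [+0]  conj(Y_{3,0})(Ω₁) = +0.333531-0.000000i ; Y_{3,0}(Ω₂) = +0.105670+0.000000i ; Δ = +0.035244+0.000000i
  [+1]  conj(Y_{3,1})(Ω₁) = +0.010972-0.006683i ; Y_{3,1}(Ω₂) = -0.299408+0.067454i ; Δ = -0.002834+0.002741i
  [+2]  conj(Y_{3,2})(Ω₁) = -0.165802+0.321139i ; Y_{3,2}(Ω₂) = -0.087686+0.041623i ; Δ = +0.001172-0.035061i
  [+3]  conj(Y_{3,3})(Ω₁) = +0.021380+0.302749i ; Y_{3,3}(Ω₂) = +0.323862-0.253840i ; Δ = +0.083774+0.092622i
Total Σ_m = +0.199468+0.000000i. Multiply by 1.795196: +0.358083+0.000000i. P_3(cos γ) = 0.358083

0.358083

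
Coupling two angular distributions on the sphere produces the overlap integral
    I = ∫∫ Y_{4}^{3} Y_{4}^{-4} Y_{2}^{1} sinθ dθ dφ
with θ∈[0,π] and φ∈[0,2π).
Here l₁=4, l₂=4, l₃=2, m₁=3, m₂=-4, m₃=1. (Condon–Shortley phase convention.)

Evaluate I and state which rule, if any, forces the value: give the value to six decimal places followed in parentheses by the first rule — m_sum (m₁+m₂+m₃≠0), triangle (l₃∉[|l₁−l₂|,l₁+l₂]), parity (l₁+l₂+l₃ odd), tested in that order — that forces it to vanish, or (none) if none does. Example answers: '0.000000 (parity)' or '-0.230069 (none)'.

0.198645 (none)

Checks pass: Σm=0; 10 even; l₃=2∈[0,8].
(2·4+1)(2·4+1)(2·2+1) = 405
Δ: 6! 2! 2! / 11! → 1/13860
sum: t=2:+1/192 t=3:−1/36 t=4:+1/192 = -5/288
3j²(4 4 2; 0 0 0) = Δ·Π!·Σ² = 20/693  (sign -1)
sum: t=0:+1/1440 = 1/1440
3j²(4 4 2; 3 -4 1) = Δ·Π!·Σ² = 7/165  (sign -1)
combine: 4πI² = 405·20/693·7/165 = 60/121
take √, sign +1: I = 0.19864517
No selection rule forces the value: the integral is nonzero (none).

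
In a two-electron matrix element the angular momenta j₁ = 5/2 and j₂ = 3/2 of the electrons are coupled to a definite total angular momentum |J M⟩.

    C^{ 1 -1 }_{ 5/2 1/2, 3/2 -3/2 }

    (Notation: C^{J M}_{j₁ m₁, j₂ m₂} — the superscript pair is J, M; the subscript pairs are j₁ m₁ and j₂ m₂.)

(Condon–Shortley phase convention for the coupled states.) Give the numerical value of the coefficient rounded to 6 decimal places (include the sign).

triangle: 3!×2!×0!/6! = 12/720
(j±m)!: 3!×2!×0!×3!×0!×2! = 144
prefactor² = (2J+1)×Δ×N² = 36/5
  k=0: +1/(0!×3!×2!×0!×0!×0!) = 1/12
Σ = 1/12  ⇒  CG² = 36/5×(1/12)² = 1/20
CG = +√(1/20) = +0.223607

+0.223607  (= +√(1/20))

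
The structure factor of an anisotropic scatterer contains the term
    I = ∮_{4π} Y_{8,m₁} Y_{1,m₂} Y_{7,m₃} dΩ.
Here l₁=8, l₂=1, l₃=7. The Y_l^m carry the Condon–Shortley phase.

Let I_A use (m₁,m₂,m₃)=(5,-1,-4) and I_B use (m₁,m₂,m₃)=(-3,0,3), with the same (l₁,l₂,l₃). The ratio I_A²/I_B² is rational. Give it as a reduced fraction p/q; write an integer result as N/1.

Shared (l₁,l₂,l₃)=(8,1,7): N and (l;000)² cancel in I_A²/I_B².
A: Δ = 2!·14!·0!/17! = 1/2040; Racah Σ t=0..0: t=0:+1/479001600 = 1/479001600; ⇒ 3j(8 1 7; 5 -1 -4)² = 13/340, sgn -1
B: Δ = 2!·14!·0!/17! = 1/2040; Racah Σ t=1..1: t=1:−1/87091200 = -1/87091200; ⇒ 3j(8 1 7; -3 0 3)² = 11/408, sgn -1
I_A²/I_B² = (13/340)/(11/408) = 78/55

78/55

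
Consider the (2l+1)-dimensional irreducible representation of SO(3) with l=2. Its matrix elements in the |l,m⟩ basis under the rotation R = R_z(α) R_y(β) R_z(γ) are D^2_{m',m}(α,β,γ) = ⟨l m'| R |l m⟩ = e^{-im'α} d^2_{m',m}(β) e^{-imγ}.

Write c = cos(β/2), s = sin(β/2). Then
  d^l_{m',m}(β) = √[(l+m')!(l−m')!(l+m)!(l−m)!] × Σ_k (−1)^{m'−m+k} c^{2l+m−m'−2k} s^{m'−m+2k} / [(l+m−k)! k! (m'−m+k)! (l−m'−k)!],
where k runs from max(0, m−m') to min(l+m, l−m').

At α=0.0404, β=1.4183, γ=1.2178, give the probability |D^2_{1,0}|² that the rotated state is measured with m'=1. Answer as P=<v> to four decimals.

Split into d^2_{1,0}(β=1.4183) × two z-phases.
Half-angle: c=0.758916, s=0.651189. N=√(6·1·2·2)=4.898979
The bounds max(0,m−m')=0 and min(l+m,l−m')=1 give 2 terms
  k=0: (−1)^1·4.8990/(2)·0.7589^3·0.6512^1 = -0.697209
  k=1: (−1)^2·4.8990/(2)·0.7589^1·0.6512^3 = +0.513322
d^2_{1,0}(1.4183) = -0.697209 +0.513322 = -0.183887
|D^2_{1,0}|² = |d^2_{1,0}(β)|² = (-0.183887)² = 0.033814 (the z-rotation phases have unit modulus)

P=0.0338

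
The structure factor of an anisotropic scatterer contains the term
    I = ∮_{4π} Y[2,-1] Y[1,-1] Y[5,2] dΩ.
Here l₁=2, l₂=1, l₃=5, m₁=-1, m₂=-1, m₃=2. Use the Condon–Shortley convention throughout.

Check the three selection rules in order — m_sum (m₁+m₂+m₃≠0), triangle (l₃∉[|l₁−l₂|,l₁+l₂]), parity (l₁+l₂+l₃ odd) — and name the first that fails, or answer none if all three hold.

triangle

m₁+m₂+m₃ = -1 − 1 + 2 = 0  ✓
triangle: need |l₁−l₂| ≤ l₃ ≤ l₁+l₂ = [1,3]; l₃=5 is outside  ✗
parity: l₁+l₂+l₃ = 8 is even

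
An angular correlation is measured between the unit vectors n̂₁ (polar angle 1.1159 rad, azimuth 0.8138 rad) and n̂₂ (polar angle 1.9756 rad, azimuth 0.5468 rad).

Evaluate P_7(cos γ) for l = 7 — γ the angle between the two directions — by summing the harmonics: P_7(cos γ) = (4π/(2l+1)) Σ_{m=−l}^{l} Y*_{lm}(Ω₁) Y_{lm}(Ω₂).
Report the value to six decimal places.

0.309085

Addition theorem: P_7(cos γ) = (4π/15) Σ_m Y*_{lm}(Ω₁) Y_{lm}(Ω₂), m = −7…7:
  [-7]  conj(Y_{7,-7})(Ω₁) = (0.196578, -0.130650) ; Y_{7,-7}(Ω₂) = (-0.214499, 0.175599) ; Δ = (-0.019224, 0.062543)
  [-6]  conj(Y_{7,-6})(Ω₁) = (0.073255, -0.425705) ; Y_{7,-6}(Ω₂) = (0.440116, -0.061666) ; Δ = (0.005989, -0.191877)
  [-5]  conj(Y_{7,-5})(Ω₁) = (-0.194379, -0.259233) ; Y_{7,-5}(Ω₂) = (-0.224664, -0.097004) ; Δ = (0.018523, 0.077096)
  [-4]  conj(Y_{7,-4})(Ω₁) = (0.102304, 0.011673) ; Y_{7,-4}(Ω₂) = (-0.117314, -0.165583) ; Δ = (-0.010069, -0.018309)
  [-3]  conj(Y_{7,-3})(Ω₁) = (0.270573, -0.227990) ; Y_{7,-3}(Ω₂) = (0.022687, 0.325424) ; Δ = (0.080332, 0.082878)
  [-2]  conj(Y_{7,-2})(Ω₁) = (0.002853, -0.050170) ; Y_{7,-2}(Ω₂) = (-0.032961, 0.063747) ; Δ = (0.003104, 0.001836)
  [-1]  conj(Y_{7,-1})(Ω₁) = (0.224623, 0.237759) ; Y_{7,-1}(Ω₂) = (0.282427, -0.171917) ; Δ = (0.104314, 0.028533)
  [+0]  conj(Y_{7,0})(Ω₁) = (0.092102, -0.000000) ; Y_{7,0}(Ω₂) = (0.032609, 0.000000) ; Δ = (0.003003, 0.000000)
  [+1]  conj(Y_{7,1})(Ω₁) = (-0.224623, 0.237759) ; Y_{7,1}(Ω₂) = (-0.282427, -0.171917) ; Δ = (0.104314, -0.028533)
  [+2]  conj(Y_{7,2})(Ω₁) = (0.002853, 0.050170) ; Y_{7,2}(Ω₂) = (-0.032961, -0.063747) ; Δ = (0.003104, -0.001836)
  [+3]  conj(Y_{7,3})(Ω₁) = (-0.270573, -0.227990) ; Y_{7,3}(Ω₂) = (-0.022687, 0.325424) ; Δ = (0.080332, -0.082878)
  [+4]  conj(Y_{7,4})(Ω₁) = (0.102304, -0.011673) ; Y_{7,4}(Ω₂) = (-0.117314, 0.165583) ; Δ = (-0.010069, 0.018309)
  [+5]  conj(Y_{7,5})(Ω₁) = (0.194379, -0.259233) ; Y_{7,5}(Ω₂) = (0.224664, -0.097004) ; Δ = (0.018523, -0.077096)
  [+6]  conj(Y_{7,6})(Ω₁) = (0.073255, 0.425705) ; Y_{7,6}(Ω₂) = (0.440116, 0.061666) ; Δ = (0.005989, 0.191877)
  [+7]  conj(Y_{7,7})(Ω₁) = (-0.196578, -0.130650) ; Y_{7,7}(Ω₂) = (0.214499, 0.175599) ; Δ = (-0.019224, -0.062543)
Accumulated sum (0.368944, -0.000000); after 4π/(2l+1) scaling, (0.309085, -0.000000) ⇒ P_7 = 0.309085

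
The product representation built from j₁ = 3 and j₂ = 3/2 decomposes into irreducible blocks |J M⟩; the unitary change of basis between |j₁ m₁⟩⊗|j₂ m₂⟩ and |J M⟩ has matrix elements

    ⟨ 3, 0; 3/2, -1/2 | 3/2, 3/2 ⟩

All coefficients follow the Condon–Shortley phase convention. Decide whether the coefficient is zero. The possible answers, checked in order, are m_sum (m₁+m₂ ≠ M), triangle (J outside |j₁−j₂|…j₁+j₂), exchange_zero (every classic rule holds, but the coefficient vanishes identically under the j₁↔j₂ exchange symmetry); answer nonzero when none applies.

m_sum

m-sum: m₁+m₂ = 0+(-1/2) = -1/2, M = 3/2  ✗ ⇒ coefficient is 0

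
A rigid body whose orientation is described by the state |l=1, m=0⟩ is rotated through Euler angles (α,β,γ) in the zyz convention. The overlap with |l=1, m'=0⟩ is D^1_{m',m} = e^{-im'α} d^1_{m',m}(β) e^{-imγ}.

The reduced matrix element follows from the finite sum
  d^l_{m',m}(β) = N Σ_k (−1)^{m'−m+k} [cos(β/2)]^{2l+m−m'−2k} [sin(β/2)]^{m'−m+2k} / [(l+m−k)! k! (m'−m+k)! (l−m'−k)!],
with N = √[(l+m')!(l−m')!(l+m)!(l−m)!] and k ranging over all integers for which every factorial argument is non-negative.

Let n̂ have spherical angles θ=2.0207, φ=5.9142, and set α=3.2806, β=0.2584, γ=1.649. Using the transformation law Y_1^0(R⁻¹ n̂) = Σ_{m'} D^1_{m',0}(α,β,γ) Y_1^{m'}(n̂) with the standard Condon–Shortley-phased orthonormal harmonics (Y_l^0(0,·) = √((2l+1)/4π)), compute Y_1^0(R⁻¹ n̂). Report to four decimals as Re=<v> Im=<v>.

Re=-0.3037 Im=0.0000

Need the full column D^1_{m',0} for m'=−1..1 at α=3.2806, β=0.2584, γ=1.6490.
cos(β/2)=0.991665, sin(β/2)=0.128841
d^1_{-1,0}: single k=1 term ⇒ +0.180690;  D = -0.178947-0.025036i
d^1_{0,0}: k∈[0..1] ⇒ +0.983400 -0.016600 = +0.966800;  D = +0.966800+0.000000i
d^1_{1,0}: single k=0 term ⇒ -0.180690;  D = +0.178947-0.025036i
Y_1^{m'}(θ=2.0207,φ=5.9142) and Σ D·Y over m':
  (-0.1789-0.0250i)·(+0.2902+0.1122i)  (+0.9668+0.0000i)·(-0.2125+0.0000i)  (+0.1789-0.0250i)·(-0.2902+0.1122i)
Y_1^0(R⁻¹ n̂) = -0.303661+0.000000i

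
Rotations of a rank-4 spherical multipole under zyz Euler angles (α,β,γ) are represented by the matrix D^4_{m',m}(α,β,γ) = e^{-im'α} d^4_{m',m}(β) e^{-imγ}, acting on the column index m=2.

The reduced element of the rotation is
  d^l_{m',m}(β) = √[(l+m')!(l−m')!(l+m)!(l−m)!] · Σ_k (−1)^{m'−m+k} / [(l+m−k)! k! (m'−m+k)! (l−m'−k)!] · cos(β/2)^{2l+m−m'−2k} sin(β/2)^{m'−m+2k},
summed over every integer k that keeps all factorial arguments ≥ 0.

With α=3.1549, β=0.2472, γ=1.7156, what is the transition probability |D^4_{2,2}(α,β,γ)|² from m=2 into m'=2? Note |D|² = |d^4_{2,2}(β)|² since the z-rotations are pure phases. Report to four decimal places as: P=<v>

P=0.5925

D^4_{2,2}(3.1549,0.2472,1.7156) = e^{-i·2·3.1549}·d^4_{2,2}(0.2472)·e^{-i·2·1.7156}. Compute d first:
With c≡cos(β/2)=0.992371 and s≡sin(β/2)=0.123286, N=[720·2·720·2]^{1/2}=1440.000000
k: max(0,(2)−(2))=0 … min(4+(2),4−(2))=2
  k=0: (−1)^0·1440.0000/(1440)·0.9924^8·0.1233^0 = +0.940575
  k=1: (−1)^1·1440.0000/(120)·0.9924^6·0.1233^2 = -0.174201
  k=2: (−1)^2·1440.0000/(96)·0.9924^4·0.1233^4 = +0.003361
d^4_{2,2}(0.2472) = +0.940575 -0.174201 +0.003361 = +0.769735
|D^4_{2,2}|² = |d^4_{2,2}(β)|² = (+0.769735)² = 0.592491 (the z-rotation phases have unit modulus)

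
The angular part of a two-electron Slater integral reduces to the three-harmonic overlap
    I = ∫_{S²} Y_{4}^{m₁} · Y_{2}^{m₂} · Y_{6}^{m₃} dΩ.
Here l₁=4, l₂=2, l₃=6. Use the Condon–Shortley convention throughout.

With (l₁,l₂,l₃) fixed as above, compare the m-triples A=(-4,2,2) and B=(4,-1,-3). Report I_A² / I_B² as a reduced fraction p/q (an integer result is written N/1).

l's match ⇒ only the (l;m) 3-j factors differ between A and B.
A: triangle coeff Δ(4,2,6) = 1/6435; Σ_t [0,0]: t=0:+1/967680 = 1/967680; (3j)²=1/6435 [(4 2 6; -4 2 2)], sign=+1
B: triangle coeff Δ(4,2,6) = 1/6435; Σ_t [0,0]: t=0:+1/241920 = 1/241920; (3j)²=1/715 [(4 2 6; 4 -1 -3)], sign=-1
I_A²/I_B² = (1/6435)/(1/715) = 1/9

1/9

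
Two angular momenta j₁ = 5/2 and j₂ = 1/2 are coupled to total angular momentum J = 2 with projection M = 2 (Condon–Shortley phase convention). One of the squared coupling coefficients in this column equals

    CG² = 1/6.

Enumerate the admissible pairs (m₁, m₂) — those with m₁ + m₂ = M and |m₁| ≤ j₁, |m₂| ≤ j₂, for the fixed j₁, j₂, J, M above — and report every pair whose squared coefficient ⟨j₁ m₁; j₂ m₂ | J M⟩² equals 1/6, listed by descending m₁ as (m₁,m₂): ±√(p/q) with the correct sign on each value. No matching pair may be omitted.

Admissible pairs with m₁+m₂ = M = 2: (3/2,1/2), (5/2,-1/2)
  (m₁,m₂)=(5/2,-1/2): CG² = 5/6, CG = +√(5/6)
  (m₁,m₂)=(3/2,1/2): CG² = 1/6, CG = −√(1/6)   ← matches the target
Pairs with CG² = 1/6: (3/2,1/2): −√(1/6)

(3/2,1/2): −√(1/6)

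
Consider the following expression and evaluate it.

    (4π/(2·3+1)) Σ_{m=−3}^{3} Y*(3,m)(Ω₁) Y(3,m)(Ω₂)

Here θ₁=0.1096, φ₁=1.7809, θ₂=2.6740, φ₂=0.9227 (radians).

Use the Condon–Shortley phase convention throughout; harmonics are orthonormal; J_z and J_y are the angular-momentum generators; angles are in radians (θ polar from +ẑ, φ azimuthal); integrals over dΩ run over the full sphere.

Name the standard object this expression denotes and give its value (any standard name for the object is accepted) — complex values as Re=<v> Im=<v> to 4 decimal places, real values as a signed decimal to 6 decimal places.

Legendre polynomial (addition theorem), -0.280330

This sum is the spherical-harmonic addition theorem: it equals the Legendre polynomial P_l(cos γ) of the angle γ between the two directions.
Term-by-term m-sum for l=3 (normalisation 4π/7 = 1.795196):
  [-3]  conj(Y_{3,-3})(Ω₁) = (0.000322, -0.000441) ; Y_{3,-3}(Ω₂) = (-0.035573, -0.013941) ; Δ = (-0.000018, 0.000011)
  [-2]  conj(Y_{3,-2})(Ω₁) = (-0.011096, -0.004958) ; Y_{3,-2}(Ω₂) = (0.050259, 0.178400) ; Δ = (0.000327, -0.002229)
  [-1]  conj(Y_{3,-1})(Ω₁) = (-0.029049, 0.136221) ; Y_{3,-1}(Ω₂) = (0.262418, -0.346561) ; Δ = (0.039586, 0.045814)
  [+0]  conj(Y_{3,0})(Ω₁) = (0.719685, -0.000000) ; Y_{3,0}(Ω₂) = (-0.327846, 0.000000) ; Δ = (-0.235946, 0.000000)
  [+1]  conj(Y_{3,1})(Ω₁) = (0.029049, 0.136221) ; Y_{3,1}(Ω₂) = (-0.262418, -0.346561) ; Δ = (0.039586, -0.045814)
  [+2]  conj(Y_{3,2})(Ω₁) = (-0.011096, 0.004958) ; Y_{3,2}(Ω₂) = (0.050259, -0.178400) ; Δ = (0.000327, 0.002229)
  [+3]  conj(Y_{3,3})(Ω₁) = (-0.000322, -0.000441) ; Y_{3,3}(Ω₂) = (0.035573, -0.013941) ; Δ = (-0.000018, -0.000011)
Total Σ_m = (-0.156155, 0.000000). Multiply by 1.795196: (-0.280330, 0.000000). P_3(cos γ) = -0.280330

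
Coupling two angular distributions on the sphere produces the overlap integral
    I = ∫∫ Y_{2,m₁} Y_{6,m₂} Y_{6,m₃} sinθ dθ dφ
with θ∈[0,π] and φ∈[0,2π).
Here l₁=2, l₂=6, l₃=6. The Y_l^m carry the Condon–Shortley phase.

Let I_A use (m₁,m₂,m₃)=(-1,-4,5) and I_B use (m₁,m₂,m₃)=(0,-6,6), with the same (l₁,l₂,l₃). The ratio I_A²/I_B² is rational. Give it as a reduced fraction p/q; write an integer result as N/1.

27/44

l's match ⇒ only the (l;m) 3-j factors differ between A and B.
A: triangle coeff Δ(2,6,6) = 1/90090; Σ_t [1,2]: t=1:−1/725760 t=2:+1/7257600 = -1/806400; (3j)²=27/910 [(2 6 6; -1 -4 5)], sign=+1
B: triangle coeff Δ(2,6,6) = 1/90090; Σ_t [0,0]: t=0:+1/14515200 = 1/14515200; (3j)²=22/455 [(2 6 6; 0 -6 6)], sign=+1
I_A²/I_B² = (27/910)/(22/455) = 27/44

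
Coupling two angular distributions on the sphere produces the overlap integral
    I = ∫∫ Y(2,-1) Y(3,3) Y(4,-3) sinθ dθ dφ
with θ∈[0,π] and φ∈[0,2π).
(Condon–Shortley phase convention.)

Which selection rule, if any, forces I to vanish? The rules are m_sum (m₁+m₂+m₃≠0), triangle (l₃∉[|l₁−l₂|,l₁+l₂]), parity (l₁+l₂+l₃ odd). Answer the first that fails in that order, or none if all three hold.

m_sum

m₁+m₂+m₃ = -1 + 3 − 3 = -1  ✗
triangle: |2−3|=1 ≤ l₃=4 ≤ 2+3=5
parity: l₁+l₂+l₃ = 9 is odd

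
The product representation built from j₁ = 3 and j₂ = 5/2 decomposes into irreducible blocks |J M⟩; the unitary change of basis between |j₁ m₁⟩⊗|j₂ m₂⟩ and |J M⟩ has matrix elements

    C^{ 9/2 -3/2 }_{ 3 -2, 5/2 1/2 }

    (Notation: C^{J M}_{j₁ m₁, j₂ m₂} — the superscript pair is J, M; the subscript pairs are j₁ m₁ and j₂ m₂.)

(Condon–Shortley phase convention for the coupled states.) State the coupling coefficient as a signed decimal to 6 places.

-0.604815

j₁+j₂−J=1  J+j₁−j₂=5  J−j₁+j₂=4  j₁+j₂+J+1=11
(j₁±m₁, j₂±m₂, J±M) = (1,5,3,2,3,6)
P² = 345600/77
sum k=0..1:
  [0] +1/720 = 1/720
  [1] −1/96 = -1/96
S = -13/1440
C² = P²·S² = 169/462 ; C = -0.604815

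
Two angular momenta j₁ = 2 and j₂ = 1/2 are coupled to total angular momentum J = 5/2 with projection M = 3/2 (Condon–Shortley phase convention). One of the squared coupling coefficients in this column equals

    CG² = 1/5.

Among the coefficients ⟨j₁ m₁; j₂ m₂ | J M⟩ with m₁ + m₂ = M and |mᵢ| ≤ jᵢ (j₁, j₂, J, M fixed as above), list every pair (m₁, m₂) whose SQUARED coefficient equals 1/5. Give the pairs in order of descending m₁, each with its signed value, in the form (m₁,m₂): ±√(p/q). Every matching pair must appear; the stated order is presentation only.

(2,-1/2): +√(1/5)

Admissible pairs with m₁+m₂ = M = 3/2: (1,1/2), (2,-1/2)
  (m₁,m₂)=(2,-1/2): CG² = 1/5, CG = +√(1/5)   ← matches the target
  (m₁,m₂)=(1,1/2): CG² = 4/5, CG = +√(4/5)
Pairs with CG² = 1/5: (2,-1/2): +√(1/5)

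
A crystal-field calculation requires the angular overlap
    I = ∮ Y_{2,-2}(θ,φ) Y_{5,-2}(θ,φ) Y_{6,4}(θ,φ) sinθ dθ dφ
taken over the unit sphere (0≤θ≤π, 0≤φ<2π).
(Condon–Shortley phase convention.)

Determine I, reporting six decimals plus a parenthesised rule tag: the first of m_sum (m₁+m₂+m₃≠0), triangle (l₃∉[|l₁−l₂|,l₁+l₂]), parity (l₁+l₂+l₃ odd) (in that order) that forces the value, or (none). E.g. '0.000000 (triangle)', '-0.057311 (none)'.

L=13 odd ⇒ parity kills the (l;000) factor ⇒ I = 0

0.000000 (parity)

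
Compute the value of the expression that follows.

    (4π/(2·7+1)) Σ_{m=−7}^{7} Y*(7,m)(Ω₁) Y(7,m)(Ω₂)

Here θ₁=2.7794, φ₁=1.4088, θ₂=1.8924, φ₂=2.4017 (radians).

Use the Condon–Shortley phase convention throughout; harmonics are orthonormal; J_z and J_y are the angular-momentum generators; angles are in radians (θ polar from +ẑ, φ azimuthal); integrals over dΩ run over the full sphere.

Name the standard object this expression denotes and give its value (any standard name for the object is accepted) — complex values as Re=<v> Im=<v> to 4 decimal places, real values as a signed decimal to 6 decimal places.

This sum is the spherical-harmonic addition theorem: it equals the Legendre polynomial P_l(cos γ) of the angle γ between the two directions.
Expand P_7 via completeness: Σ_{m} conj(Y_{7,m}) at Ω₁ times Y_{7,m} at Ω₂ —
  m=-7: Y*=-0.00032 - 0.00015j  Y=-0.15570 + 0.30892j  product 0.00010 - 0.00008j
  m=-6: Y*=0.00195 - 0.00286j  Y=0.11629 + 0.41528j  product 0.00141 + 0.00048j
  m=-5: Y*=0.01539 + 0.01465j  Y=0.07151 + 0.04462j  product 0.00045 + 0.00173j
  m=-4: Y*=-0.07217 + 0.05463j  Y=-0.31441 + 0.05787j  product 0.01953 - 0.02135j
  m=-3: Y*=-0.12559 - 0.23774j  Y=-0.12370 + 0.16309j  product 0.05431 + 0.00893j
  m=-2: Y*=0.49031 - 0.16466j  Y=-0.02200 - 0.24103j  product -0.05047 - 0.11456j
  m=-1: Y*=0.07811 + 0.47795j  Y=-0.17789 - 0.16239j  product 0.06372 - 0.09771j
  m=+0: Y*=0.16630 + 0.00000j  Y=0.21622 + 0.00000j  product 0.03596 + 0.00000j
  m=+1: Y*=-0.07811 + 0.47795j  Y=0.17789 - 0.16239j  product 0.06372 + 0.09771j
  m=+2: Y*=0.49031 + 0.16466j  Y=-0.02200 + 0.24103j  product -0.05047 + 0.11456j
  m=+3: Y*=0.12559 - 0.23774j  Y=0.12370 + 0.16309j  product 0.05431 - 0.00893j
  m=+4: Y*=-0.07217 - 0.05463j  Y=-0.31441 - 0.05787j  product 0.01953 + 0.02135j
  m=+5: Y*=-0.01539 + 0.01465j  Y=-0.07151 + 0.04462j  product 0.00045 - 0.00173j
  m=+6: Y*=0.00195 + 0.00286j  Y=0.11629 - 0.41528j  product 0.00141 - 0.00048j
  m=+7: Y*=0.00032 - 0.00015j  Y=0.15570 + 0.30892j  product 0.00010 + 0.00008j
Total Σ_m = 0.21404 - 0.00000j. Multiply by 0.837758: 0.17932 - 0.00000j. P_7(cos γ) = 0.179317

Legendre polynomial (addition theorem), +0.179317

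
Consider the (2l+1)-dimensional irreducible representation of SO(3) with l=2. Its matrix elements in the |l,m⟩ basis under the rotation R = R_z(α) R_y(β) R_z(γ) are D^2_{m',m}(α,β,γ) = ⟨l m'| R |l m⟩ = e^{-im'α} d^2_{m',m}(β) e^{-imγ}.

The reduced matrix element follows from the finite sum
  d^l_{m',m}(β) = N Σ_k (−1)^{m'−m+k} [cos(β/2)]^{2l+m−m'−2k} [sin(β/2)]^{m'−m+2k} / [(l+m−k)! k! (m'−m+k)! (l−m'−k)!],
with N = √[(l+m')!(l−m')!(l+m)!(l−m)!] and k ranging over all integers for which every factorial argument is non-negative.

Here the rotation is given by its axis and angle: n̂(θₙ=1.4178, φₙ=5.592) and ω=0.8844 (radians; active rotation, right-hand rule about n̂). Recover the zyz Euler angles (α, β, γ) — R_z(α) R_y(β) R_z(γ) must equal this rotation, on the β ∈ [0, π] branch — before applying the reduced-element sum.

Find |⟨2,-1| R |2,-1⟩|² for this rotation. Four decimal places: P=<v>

P=0.0546

Axis–angle → zyz. n̂ = (sinθₙcosφₙ, sinθₙsinφₙ, cosθₙ) = (+0.761491, -0.630005, +0.152400), ω = 0.8844.
R = I cosω + sinω [n̂]ₓ + (1−cosω) n̂n̂ᵀ gives
  R = [+0.846128, -0.293591, -0.444827; -0.057817, +0.779119, -0.624204; +0.529834, +0.553875, +0.642260]
β = atan2(√(R₁₃²+R₂₃²), R₃₃) = 0.873353; α = atan2(R₂₃, R₁₃) mod 2π = 4.093236; γ = atan2(R₃₂, −R₃₁) mod 2π = 2.334014
D^2_{-1,-1}(4.0932,0.8734,2.3340) = e^{-i·-1·4.0932}·d^2_{-1,-1}(0.8734)·e^{-i·-1·2.3340}. Compute d first:
Half-angle: c=0.906162, s=0.422930. N=√(1·6·1·6)=6.000000
k∈{0,1} keeps every argument non-negative
  k=0: (−1)^0·6.0000/(6)·0.9062^4·0.4229^0 = +0.674255
  k=1: (−1)^1·6.0000/(2)·0.9062^2·0.4229^2 = -0.440626
d^2_{-1,-1}(0.8734) = +0.674255 -0.440626 = +0.233628
|D^2_{-1,-1}|² = |d^2_{-1,-1}(β)|² = (+0.233628)² = 0.054582 (the z-rotation phases have unit modulus)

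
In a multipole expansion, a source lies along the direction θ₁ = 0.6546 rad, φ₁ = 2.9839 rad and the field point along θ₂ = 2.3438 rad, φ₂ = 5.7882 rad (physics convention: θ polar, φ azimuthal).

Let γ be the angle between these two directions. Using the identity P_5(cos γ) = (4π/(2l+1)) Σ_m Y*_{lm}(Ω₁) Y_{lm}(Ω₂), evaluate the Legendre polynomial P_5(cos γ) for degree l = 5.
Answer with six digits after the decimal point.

Addition theorem: P_5(cos γ) = (4π/11) Σ_m Y*_{lm}(Ω₁) Y_{lm}(Ω₂), m = −5…5:
  term(m=-5) = 0.00039 - 0.00336j   from Y*(Ω₁)=-0.02737 + 0.02754j, Y(Ω₂)=-0.06855 + 0.05394j
  term(m=-4) = -0.00946 - 0.04200j   from Y*(Ω₁)=0.12920 - 0.09436j, Y(Ω₂)=0.10705 - 0.24687j
  term(m=-3) = -0.08302 - 0.13273j   from Y*(Ω₁)=-0.32414 + 0.16591j, Y(Ω₂)=0.03686 + 0.42836j
  term(m=-2) = -0.09699 - 0.07757j   from Y*(Ω₁)=0.42069 - 0.13726j, Y(Ω₂)=-0.15400 - 0.23462j
  term(m=-1) = 0.01780 + 0.00624j   from Y*(Ω₁)=-0.09751 + 0.01551j, Y(Ω₂)=-0.16816 - 0.09077j
  term(m=+0) = -0.12908 + 0.00000j   from Y*(Ω₁)=-0.38054 + 0.00000j, Y(Ω₂)=0.33920 + 0.00000j
  term(m=+1) = 0.01780 - 0.00624j   from Y*(Ω₁)=0.09751 + 0.01551j, Y(Ω₂)=0.16816 - 0.09077j
  term(m=+2) = -0.09699 + 0.07757j   from Y*(Ω₁)=0.42069 + 0.13726j, Y(Ω₂)=-0.15400 + 0.23462j
  term(m=+3) = -0.08302 + 0.13273j   from Y*(Ω₁)=0.32414 + 0.16591j, Y(Ω₂)=-0.03686 + 0.42836j
  term(m=+4) = -0.00946 + 0.04200j   from Y*(Ω₁)=0.12920 + 0.09436j, Y(Ω₂)=0.10705 + 0.24687j
  term(m=+5) = 0.00039 + 0.00336j   from Y*(Ω₁)=0.02737 + 0.02754j, Y(Ω₂)=0.06855 + 0.05394j
Total Σ_m = -0.47163 - 0.00000j. Multiply by 1.142397: -0.53879 - 0.00000j. P_5(cos γ) = -0.538789

-0.538789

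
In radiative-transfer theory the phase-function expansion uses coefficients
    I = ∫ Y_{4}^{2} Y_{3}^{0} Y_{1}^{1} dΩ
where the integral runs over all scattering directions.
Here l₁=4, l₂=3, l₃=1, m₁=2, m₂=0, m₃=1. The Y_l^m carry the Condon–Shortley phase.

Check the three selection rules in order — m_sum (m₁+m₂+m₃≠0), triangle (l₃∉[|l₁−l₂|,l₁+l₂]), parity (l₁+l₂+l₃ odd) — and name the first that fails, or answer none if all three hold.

m₁+m₂+m₃ = 2 + 0 + 1 = 3  ✗
triangle: |4−3|=1 ≤ l₃=1 ≤ 4+3=7
parity: l₁+l₂+l₃ = 8 is even

m_sum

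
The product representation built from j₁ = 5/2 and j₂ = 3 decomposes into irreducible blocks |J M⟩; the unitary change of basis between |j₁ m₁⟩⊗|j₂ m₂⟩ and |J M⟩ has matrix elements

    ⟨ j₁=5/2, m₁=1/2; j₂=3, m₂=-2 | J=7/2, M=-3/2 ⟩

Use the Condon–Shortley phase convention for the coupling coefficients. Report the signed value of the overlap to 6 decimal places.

+√(2/21) = +0.308607

triangle: 2!·3!·4!/10! = 288/3628800
(j±m)!: 3!·2!·1!·5!·2!·5! = 345600
prefactor² = (2J+1)·Δ·N² = 1536/7
  k=0: +1/(0!·2!·2!·1!·1!·3!) = 1/24
  k=1: −1/(1!·1!·1!·0!·2!·4!) = -1/48
Σ = 1/48  ⇒  CG² = 1536/7·(1/48)² = 2/21
CG = +√(2/21) = +0.308607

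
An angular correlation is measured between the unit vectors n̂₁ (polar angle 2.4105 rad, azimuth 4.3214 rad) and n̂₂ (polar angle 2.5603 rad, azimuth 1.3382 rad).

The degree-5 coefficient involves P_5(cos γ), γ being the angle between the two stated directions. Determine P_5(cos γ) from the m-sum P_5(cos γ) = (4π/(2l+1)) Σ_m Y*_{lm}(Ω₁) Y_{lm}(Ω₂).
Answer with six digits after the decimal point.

Term-by-term m-sum for l=5 (normalisation 4π/11 = 1.142397):
  m=-5: (-0.057099, 0.023081) × (0.021269, -0.009189) = (-0.001002, 0.001016)  (running Σ = (-0.001002, 0.001016))
  m=-4: (-0.001485, 0.217143) × (-0.066634, -0.089420) = (0.019516, -0.014336)  (running Σ = (0.018514, -0.013321))
  m=-3: (0.378560, 0.159085) × (-0.194544, 0.232010) = (-0.110556, 0.056881)  (running Σ = (-0.092042, 0.043560))
  m=-2: (0.264423, -0.262621) × (0.418121, 0.209869) = (0.165677, -0.054313)  (running Σ = (0.073634, -0.010753))
  m=-1: (0.025176, 0.061076) × (0.059458, -0.251000) = (0.016827, -0.002688)  (running Σ = (0.090461, -0.013441))
  m=0: (0.386937, -0.000000) × (0.308614, 0.000000) = (0.119414, 0.000000)  (running Σ = (0.209876, -0.013441))
  m=1: (-0.025176, 0.061076) × (-0.059458, -0.251000) = (0.016827, 0.002688)  (running Σ = (0.226703, -0.010753))
  m=2: (0.264423, 0.262621) × (0.418121, -0.209869) = (0.165677, 0.054313)  (running Σ = (0.392379, 0.043560))
  m=3: (-0.378560, 0.159085) × (0.194544, 0.232010) = (-0.110556, -0.056881)  (running Σ = (0.281823, -0.013321))
  m=4: (-0.001485, -0.217143) × (-0.066634, 0.089420) = (0.019516, 0.014336)  (running Σ = (0.301339, 0.001016))
  m=5: (0.057099, 0.023081) × (-0.021269, -0.009189) = (-0.001002, -0.001016)  (running Σ = (0.300337, 0.000000))
Accumulated sum (0.300337, 0.000000); after 4π/(2l+1) scaling, (0.343104, 0.000000) ⇒ P_5 = 0.343104

0.343104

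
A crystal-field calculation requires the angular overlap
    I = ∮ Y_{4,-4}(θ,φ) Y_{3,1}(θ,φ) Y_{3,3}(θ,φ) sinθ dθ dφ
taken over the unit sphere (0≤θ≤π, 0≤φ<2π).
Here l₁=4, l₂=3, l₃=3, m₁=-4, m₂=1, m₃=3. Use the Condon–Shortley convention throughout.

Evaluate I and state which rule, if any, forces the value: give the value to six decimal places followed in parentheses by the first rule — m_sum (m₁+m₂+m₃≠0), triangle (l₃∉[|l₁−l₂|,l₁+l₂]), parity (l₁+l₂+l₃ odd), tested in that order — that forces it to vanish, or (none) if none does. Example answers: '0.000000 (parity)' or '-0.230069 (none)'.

Checks pass: Σm=0; 10 even; l₃=3∈[1,7].
(2·4+1)(2·3+1)(2·3+1) = 441
Δ: 4! 4! 2! / 11! → 1/34650
sum: t=1:−1/72 t=2:+1/16 t=3:−1/72 = 5/144
3j²(4 3 3; 0 0 0) = Δ·Π!·Σ² = 2/77  (sign -1)
sum: t=4:+1/1152 = 1/1152
3j²(4 3 3; -4 1 3) = Δ·Π!·Σ² = 1/33  (sign +1)
combine: 4πI² = 441·2/77·1/33 = 42/121
take √, sign -1: I = -0.16619847
No selection rule forces the value: the integral is nonzero (none).

-0.166198 (none)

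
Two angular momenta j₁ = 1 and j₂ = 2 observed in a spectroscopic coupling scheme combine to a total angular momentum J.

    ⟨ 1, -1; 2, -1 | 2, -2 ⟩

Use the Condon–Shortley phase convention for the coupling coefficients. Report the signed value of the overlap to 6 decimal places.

j₁+j₂−J=1  J+j₁−j₂=1  J−j₁+j₂=3  j₁+j₂+J+1=6
(j₁±m₁, j₂±m₂, J±M) = (0,2,1,3,0,4)
P² = 12
sum k=1..1:
  [1] −1/6 = -1/6
S = -1/6
C² = P²·S² = 1/3 ; C = -0.577350

-0.577350  (= −√(1/3))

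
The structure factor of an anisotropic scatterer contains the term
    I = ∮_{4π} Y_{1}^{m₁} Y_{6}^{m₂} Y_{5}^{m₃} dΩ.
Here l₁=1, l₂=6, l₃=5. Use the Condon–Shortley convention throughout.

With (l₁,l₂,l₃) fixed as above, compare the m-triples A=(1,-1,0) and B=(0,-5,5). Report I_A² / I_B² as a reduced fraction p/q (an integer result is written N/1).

21/11

Shared (l₁,l₂,l₃)=(1,6,5): N and (l;000)² cancel in I_A²/I_B².
A: Δ = 2!·0!·10!/13! = 1/858; Racah Σ t=0..0: t=0:+1/28800 = 1/28800; ⇒ 3j(1 6 5; 1 -1 0)² = 7/286, sgn -1
B: Δ = 2!·0!·10!/13! = 1/858; Racah Σ t=1..1: t=1:−1/3628800 = -1/3628800; ⇒ 3j(1 6 5; 0 -5 5)² = 1/78, sgn -1
I_A²/I_B² = (7/286)/(1/78) = 21/11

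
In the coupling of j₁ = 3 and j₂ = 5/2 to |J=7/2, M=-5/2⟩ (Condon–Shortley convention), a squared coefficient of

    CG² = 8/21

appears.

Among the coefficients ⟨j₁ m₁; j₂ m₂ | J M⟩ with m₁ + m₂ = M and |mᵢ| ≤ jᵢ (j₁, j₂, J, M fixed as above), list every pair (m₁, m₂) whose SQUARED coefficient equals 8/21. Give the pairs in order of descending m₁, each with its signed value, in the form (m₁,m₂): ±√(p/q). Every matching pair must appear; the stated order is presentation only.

Admissible pairs with m₁+m₂ = M = -5/2: (-3,1/2), (-2,-1/2), (-1,-3/2), (0,-5/2)
  (m₁,m₂)=(0,-5/2): CG² = 8/21, CG = +√(8/21)   ← matches the target
  (m₁,m₂)=(-1,-3/2): CG² = 10/63, CG = −√(10/63)
  (m₁,m₂)=(-2,-1/2): CG² = 2/63, CG = −√(2/63)
  (m₁,m₂)=(-3,1/2): CG² = 3/7, CG = +√(3/7)
Pairs with CG² = 8/21: (0,-5/2): +√(8/21)

(0,-5/2): +√(8/21)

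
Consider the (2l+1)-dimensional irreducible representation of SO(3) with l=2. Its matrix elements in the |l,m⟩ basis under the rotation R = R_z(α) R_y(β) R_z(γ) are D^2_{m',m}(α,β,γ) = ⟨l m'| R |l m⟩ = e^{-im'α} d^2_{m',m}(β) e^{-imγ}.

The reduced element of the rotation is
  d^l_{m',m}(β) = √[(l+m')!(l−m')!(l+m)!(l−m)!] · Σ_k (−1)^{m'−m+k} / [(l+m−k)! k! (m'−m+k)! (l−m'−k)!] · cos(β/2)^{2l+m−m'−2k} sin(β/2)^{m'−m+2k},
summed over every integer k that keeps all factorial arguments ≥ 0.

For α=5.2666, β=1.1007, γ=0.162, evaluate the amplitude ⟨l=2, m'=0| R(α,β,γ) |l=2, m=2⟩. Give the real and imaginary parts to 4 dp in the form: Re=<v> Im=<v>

Re=0.4614 Im=-0.1550

First d^2_{0,2}(β=1.1007), then the phase factors e^{-i(0)α} and e^{-i(2)γ}:
With c≡cos(β/2)=0.852342 and s≡sin(β/2)=0.522986, N=[2·2·24·1]^{1/2}=9.797959
k∈{2} keeps every argument non-negative
  k=2: (−1)^0·9.7980/(4)·0.8523^2·0.5230^2 = +0.486724
d^2_{0,2}(1.1007) = +0.486724
Attach z-rotation phases: D = e^{-i(0)(5.2666)}·(+0.486724)·e^{-i(2)(0.1620)} = +0.461399-0.154954i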